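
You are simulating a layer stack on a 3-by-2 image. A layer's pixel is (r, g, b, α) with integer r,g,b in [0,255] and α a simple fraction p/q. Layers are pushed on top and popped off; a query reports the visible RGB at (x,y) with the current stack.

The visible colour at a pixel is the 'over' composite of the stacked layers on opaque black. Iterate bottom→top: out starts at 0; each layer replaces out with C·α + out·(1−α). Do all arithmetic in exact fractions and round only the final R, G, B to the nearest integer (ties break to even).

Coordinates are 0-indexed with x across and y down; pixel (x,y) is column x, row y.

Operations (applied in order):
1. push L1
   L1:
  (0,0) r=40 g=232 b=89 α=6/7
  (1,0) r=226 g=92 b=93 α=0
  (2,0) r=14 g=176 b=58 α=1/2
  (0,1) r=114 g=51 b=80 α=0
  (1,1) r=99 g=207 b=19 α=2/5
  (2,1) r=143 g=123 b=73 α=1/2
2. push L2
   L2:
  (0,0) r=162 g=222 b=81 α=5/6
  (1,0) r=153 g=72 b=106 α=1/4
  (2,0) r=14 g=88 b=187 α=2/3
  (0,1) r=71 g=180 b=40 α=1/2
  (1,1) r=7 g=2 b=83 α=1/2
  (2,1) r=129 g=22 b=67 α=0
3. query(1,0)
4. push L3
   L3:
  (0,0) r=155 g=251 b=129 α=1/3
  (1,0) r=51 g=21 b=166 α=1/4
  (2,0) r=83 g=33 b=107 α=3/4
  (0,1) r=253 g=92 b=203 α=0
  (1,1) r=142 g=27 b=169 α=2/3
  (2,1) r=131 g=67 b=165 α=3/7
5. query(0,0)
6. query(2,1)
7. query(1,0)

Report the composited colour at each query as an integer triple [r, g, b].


query (1,0) [L1,L2] — begin 0,0,0
after L1 α=0: [0, 0, 0]
after L2 α=1/4: [153/4, 18, 53/2]
= [38, 18, 26]

query (0,0) [L1,L2,L3] — begin 0,0,0
+L1 (α=6/7) → [240/7, 1392/7, 534/7]
+L2 (α=5/6) → [985/7, 1527/7, 1123/14]
+L3 (α=1/3) → [3055/21, 4811/21, 2026/21]
rounded: [145, 229, 96]

at x=2,y=1 over L1,L2,L3:
after L1 α=1/2: [143/2, 123/2, 73/2]
after L2 α=0: [143/2, 123/2, 73/2]
after L3 α=3/7: [97, 447/7, 641/7]
= [97, 64, 92]

at x=1,y=0 over L1,L2,L3:
after L1 α=0: [0, 0, 0]
after L2 α=1/4: [153/4, 18, 53/2]
after L3 α=1/4: [663/16, 75/4, 491/8]
→ [41, 19, 61]


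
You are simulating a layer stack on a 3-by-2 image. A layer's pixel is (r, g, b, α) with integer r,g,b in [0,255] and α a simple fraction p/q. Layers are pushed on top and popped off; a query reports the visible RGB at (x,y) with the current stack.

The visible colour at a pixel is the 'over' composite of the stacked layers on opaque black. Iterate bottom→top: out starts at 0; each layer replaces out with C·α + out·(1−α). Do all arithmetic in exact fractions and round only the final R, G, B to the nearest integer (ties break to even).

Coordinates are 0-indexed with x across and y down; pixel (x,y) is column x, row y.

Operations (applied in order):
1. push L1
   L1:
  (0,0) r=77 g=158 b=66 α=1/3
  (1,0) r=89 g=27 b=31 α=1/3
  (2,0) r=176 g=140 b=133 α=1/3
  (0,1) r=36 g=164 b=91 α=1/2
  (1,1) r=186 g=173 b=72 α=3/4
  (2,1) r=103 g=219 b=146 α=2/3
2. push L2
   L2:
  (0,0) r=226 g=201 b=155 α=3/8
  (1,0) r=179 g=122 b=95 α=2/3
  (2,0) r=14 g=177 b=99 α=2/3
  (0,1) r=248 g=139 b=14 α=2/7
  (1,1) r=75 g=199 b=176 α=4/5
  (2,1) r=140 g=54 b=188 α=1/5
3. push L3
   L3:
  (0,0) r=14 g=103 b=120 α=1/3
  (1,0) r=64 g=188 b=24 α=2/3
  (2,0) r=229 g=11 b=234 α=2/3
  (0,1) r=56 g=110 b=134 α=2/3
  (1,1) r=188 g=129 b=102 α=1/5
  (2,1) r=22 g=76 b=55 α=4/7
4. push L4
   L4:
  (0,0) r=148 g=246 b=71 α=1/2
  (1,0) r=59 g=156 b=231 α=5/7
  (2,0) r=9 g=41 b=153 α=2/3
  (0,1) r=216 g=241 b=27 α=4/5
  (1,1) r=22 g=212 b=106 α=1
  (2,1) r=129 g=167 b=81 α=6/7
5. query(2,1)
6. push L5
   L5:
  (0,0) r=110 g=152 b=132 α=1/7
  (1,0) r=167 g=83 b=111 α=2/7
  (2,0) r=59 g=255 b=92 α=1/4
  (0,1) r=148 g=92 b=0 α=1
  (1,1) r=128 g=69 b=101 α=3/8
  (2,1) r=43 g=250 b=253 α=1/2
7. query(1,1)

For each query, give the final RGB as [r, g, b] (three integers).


at x=2,y=1 over L1,L2,L3,L4:
after L1 α=2/3: [206/3, 146, 292/3]
after L2 α=1/5: [1244/15, 638/5, 1732/15]
after L3 α=4/7: [1684/35, 3434/35, 2832/35]
after L4 α=6/7: [28774/245, 38504/245, 19842/245]
= [117, 157, 81]

query (1,1) [L1,L2,L3,L4,L5] — begin 0,0,0
+L1 (α=3/4) → [279/2, 519/4, 54]
+L2 (α=4/5) → [879/10, 3703/20, 758/5]
+L3 (α=1/5) → [2698/25, 4348/25, 3542/25]
+L4 (α=1) → [22, 212, 106]
+L5 (α=3/8) → [247/4, 1267/8, 833/8]
rounded: [62, 158, 104]


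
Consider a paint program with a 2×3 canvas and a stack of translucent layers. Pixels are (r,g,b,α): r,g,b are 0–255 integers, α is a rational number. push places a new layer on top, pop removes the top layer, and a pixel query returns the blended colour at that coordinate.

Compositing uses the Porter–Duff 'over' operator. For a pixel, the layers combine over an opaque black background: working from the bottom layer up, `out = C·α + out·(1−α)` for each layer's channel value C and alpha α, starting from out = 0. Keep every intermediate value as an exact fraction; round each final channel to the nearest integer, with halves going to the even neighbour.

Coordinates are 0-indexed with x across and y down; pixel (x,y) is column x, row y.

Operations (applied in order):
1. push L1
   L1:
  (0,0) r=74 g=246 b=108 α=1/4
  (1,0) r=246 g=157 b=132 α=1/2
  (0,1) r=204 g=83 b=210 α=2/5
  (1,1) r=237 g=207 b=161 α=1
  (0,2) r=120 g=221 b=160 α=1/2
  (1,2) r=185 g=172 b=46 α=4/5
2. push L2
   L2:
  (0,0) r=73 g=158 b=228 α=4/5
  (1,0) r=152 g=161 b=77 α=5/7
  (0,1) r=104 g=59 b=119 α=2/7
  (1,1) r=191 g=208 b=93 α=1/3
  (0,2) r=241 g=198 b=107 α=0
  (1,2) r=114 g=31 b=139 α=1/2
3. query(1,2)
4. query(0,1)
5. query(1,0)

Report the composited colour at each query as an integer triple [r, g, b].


at x=1,y=2 over L1,L2:
+L1 (α=4/5) → [148, 688/5, 184/5]
+L2 (α=1/2) → [131, 843/10, 879/10]
rounded: [131, 84, 88]

query (0,1) [L1,L2] — begin 0,0,0
after L1 α=2/5: [408/5, 166/5, 84]
after L2 α=2/7: [88, 284/7, 94]
→ [88, 41, 94]

query (1,0) [L1,L2] — begin 0,0,0
after L1 α=1/2: [123, 157/2, 66]
after L2 α=5/7: [1006/7, 962/7, 517/7]
= [144, 137, 74]


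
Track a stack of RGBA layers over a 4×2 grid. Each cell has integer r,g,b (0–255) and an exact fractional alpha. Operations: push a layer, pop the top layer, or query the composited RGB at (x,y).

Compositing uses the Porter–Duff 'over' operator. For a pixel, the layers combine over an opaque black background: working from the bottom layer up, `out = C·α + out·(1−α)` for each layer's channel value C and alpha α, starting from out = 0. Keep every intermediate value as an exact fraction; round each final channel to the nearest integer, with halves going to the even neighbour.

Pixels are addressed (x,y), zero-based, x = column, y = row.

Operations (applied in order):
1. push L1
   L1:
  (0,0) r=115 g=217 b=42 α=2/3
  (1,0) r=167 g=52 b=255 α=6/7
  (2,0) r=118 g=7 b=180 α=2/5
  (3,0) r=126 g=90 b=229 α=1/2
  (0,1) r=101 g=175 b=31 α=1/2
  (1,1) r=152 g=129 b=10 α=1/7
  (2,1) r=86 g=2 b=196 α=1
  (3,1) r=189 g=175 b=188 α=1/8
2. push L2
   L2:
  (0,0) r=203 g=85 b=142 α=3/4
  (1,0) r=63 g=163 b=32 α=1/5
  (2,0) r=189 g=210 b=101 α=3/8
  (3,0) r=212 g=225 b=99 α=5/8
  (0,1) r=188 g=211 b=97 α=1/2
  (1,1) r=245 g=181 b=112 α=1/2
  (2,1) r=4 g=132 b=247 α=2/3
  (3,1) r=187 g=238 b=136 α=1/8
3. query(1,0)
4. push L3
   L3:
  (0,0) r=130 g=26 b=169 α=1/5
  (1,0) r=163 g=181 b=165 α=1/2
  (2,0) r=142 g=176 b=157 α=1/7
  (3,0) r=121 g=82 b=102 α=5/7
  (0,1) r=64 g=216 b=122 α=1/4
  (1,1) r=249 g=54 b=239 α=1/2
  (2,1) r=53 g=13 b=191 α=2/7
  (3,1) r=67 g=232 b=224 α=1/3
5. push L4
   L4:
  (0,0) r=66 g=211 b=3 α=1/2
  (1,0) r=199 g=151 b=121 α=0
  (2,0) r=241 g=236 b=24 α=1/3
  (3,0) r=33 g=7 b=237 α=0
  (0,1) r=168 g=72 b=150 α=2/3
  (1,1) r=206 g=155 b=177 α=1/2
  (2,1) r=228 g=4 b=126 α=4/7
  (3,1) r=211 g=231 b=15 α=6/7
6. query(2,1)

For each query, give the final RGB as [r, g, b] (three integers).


at x=1,y=0 over L1,L2:
after L1 α=6/7: [1002/7, 312/7, 1530/7]
after L2 α=1/5: [4449/35, 2389/35, 6344/35]
→ [127, 68, 181]

query (2,1) [L1,L2,L3,L4] — begin 0,0,0
L1 α=1: [86, 2, 196]
L2 α=2/3: [94/3, 266/3, 230]
L3 α=2/7: [788/21, 1408/21, 1532/7]
L4 α=4/7: [7172/49, 1520/49, 8124/49]
→ [146, 31, 166]


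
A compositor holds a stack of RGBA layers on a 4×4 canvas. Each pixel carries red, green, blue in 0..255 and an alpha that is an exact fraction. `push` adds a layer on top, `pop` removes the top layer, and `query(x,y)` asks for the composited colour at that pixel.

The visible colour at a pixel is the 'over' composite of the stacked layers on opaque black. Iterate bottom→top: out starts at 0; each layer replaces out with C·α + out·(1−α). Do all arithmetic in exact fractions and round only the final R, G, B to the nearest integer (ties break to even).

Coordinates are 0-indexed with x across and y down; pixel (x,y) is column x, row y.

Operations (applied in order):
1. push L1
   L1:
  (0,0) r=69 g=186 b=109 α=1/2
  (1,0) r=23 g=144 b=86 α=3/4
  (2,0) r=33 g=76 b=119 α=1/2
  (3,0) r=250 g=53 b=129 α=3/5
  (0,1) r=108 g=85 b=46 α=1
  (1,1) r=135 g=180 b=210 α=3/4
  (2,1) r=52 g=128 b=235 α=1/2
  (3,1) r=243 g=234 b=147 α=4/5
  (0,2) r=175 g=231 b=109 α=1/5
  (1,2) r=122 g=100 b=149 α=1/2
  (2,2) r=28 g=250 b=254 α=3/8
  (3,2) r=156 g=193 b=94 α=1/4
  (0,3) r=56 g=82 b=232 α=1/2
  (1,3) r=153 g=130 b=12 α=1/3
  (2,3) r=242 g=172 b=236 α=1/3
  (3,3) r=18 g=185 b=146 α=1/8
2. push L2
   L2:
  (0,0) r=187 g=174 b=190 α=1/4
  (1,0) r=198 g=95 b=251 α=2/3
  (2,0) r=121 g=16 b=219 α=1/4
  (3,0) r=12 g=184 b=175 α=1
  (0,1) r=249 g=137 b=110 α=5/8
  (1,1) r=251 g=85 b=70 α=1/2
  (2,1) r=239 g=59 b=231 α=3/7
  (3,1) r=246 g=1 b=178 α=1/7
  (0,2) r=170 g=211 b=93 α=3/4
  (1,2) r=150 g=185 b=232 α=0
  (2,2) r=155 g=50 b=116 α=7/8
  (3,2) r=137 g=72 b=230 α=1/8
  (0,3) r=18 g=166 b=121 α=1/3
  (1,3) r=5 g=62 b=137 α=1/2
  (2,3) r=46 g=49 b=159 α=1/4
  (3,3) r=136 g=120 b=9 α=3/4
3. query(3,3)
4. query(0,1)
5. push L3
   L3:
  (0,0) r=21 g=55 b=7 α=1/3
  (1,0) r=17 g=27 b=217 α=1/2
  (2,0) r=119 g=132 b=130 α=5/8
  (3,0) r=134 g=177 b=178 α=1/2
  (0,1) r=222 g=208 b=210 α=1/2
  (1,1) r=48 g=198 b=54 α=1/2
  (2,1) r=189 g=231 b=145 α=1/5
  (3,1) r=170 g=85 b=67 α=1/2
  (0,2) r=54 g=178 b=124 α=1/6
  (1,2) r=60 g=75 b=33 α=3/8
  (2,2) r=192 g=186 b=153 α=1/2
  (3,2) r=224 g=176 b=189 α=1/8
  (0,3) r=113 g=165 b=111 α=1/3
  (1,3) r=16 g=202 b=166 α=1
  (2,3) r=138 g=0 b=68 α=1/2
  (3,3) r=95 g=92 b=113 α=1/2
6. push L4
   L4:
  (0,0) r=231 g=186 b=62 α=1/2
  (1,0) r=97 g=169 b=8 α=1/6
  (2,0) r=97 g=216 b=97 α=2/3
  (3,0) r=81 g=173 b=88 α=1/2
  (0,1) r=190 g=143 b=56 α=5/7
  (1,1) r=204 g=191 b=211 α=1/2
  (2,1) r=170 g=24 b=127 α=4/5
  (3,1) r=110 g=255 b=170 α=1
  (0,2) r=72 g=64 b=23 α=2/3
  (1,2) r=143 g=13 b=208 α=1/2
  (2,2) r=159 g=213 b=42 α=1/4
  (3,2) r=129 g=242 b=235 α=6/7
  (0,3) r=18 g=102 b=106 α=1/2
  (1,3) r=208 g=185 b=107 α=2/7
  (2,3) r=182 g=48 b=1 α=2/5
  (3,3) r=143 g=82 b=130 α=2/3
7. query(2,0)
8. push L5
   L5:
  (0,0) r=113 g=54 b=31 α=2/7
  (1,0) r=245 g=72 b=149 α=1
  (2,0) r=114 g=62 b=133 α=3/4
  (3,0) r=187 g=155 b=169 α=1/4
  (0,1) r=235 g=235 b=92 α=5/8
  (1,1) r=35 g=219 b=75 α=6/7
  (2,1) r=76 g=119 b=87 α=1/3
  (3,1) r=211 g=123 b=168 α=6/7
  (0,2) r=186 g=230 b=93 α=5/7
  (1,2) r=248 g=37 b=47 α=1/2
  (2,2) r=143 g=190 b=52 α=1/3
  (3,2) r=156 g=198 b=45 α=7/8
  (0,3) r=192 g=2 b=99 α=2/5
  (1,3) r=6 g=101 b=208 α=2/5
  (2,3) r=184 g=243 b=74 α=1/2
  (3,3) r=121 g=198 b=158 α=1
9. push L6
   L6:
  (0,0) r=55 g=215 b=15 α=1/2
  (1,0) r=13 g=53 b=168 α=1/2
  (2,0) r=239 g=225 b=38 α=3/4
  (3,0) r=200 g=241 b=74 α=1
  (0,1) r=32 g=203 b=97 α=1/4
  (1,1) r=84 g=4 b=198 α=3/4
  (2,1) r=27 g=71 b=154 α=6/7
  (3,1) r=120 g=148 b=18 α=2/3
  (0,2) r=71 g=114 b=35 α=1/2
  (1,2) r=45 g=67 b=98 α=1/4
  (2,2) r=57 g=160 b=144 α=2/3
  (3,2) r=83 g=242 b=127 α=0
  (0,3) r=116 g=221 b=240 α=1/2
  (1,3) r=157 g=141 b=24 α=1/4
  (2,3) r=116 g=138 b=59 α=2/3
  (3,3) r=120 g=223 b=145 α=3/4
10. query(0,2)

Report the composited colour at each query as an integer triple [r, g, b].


query (3,3) [L1,L2] — begin 0,0,0
+L1 (α=1/8) → [9/4, 185/8, 73/4]
+L2 (α=3/4) → [1641/16, 3065/32, 181/16]
= [103, 96, 11]

at x=0,y=1 over L1,L2:
L1 α=1: [108, 85, 46]
L2 α=5/8: [1569/8, 235/2, 86]
→ [196, 118, 86]

(2,0) stack=L1,L2,L3,L4; from [0,0,0]:
after L1 α=1/2: [33/2, 38, 119/2]
after L2 α=1/4: [341/8, 65/2, 795/8]
after L3 α=5/8: [5783/64, 1515/16, 7585/64]
after L4 α=2/3: [18199/192, 2809/16, 6667/64]
→ [95, 176, 104]

at x=0,y=2 over L1,L2,L3,L4,L5,L6:
after L1 α=1/5: [35, 231/5, 109/5]
after L2 α=3/4: [545/4, 849/5, 376/5]
after L3 α=1/6: [2941/24, 1027/6, 250/3]
after L4 α=2/3: [6397/72, 1795/18, 388/9]
after L5 α=5/7: [39877/252, 1735/9, 4961/63]
after L6 α=1/2: [57769/504, 2761/18, 3583/63]
= [115, 153, 57]


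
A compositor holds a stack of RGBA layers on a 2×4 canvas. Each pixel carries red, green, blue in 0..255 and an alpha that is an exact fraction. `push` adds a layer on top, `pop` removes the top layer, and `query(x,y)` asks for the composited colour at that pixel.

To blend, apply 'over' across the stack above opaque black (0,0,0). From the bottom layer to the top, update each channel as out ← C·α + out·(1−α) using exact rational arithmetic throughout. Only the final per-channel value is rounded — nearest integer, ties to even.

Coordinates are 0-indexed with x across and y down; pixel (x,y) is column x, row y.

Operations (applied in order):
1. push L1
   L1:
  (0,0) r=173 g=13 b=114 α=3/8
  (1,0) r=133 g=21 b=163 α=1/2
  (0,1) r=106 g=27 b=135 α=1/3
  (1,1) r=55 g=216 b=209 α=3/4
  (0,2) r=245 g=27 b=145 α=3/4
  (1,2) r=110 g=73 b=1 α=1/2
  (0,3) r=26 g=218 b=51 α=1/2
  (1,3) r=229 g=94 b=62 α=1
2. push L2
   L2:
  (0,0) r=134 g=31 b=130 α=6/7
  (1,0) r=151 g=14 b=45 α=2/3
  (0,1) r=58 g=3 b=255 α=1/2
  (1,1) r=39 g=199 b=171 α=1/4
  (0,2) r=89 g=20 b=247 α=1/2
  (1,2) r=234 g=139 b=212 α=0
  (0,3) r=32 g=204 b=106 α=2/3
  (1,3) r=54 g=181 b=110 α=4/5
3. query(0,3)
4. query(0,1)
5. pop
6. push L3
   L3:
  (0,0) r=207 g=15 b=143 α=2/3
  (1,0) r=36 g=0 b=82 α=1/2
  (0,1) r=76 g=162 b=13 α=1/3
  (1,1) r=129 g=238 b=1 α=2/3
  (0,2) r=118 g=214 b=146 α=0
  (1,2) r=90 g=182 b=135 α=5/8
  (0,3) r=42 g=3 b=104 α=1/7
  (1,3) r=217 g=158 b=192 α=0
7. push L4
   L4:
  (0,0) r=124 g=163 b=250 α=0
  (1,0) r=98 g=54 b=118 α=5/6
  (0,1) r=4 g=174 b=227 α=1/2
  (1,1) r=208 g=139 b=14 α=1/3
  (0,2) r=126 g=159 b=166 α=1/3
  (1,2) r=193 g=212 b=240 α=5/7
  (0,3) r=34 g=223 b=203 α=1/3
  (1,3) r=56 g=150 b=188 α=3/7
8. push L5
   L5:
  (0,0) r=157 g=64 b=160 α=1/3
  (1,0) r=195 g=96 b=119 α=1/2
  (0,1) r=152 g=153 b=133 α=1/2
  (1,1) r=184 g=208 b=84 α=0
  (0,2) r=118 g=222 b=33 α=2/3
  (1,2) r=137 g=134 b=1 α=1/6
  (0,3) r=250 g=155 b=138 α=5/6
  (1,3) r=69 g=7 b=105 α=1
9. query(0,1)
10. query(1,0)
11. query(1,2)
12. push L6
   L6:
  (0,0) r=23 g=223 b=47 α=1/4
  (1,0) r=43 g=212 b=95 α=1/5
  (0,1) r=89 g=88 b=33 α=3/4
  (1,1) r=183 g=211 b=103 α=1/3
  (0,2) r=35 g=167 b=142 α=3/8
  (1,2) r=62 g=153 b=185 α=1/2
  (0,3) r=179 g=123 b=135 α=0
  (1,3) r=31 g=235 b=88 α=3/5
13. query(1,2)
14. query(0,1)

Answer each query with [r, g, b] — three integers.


at x=0,y=3 over L1,L2:
+L1 (α=1/2) → [13, 109, 51/2]
+L2 (α=2/3) → [77/3, 517/3, 475/6]
→ [26, 172, 79]

(0,1) stack=L1,L2; from [0,0,0]:
+L1 (α=1/3) → [106/3, 9, 45]
+L2 (α=1/2) → [140/3, 6, 150]
= [47, 6, 150]

query (0,1) [L1,L3,L4,L5] — begin 0,0,0
after L1 α=1/3: [106/3, 9, 45]
after L3 α=1/3: [440/9, 60, 103/3]
after L4 α=1/2: [238/9, 117, 392/3]
after L5 α=1/2: [803/9, 135, 791/6]
= [89, 135, 132]

at x=1,y=0 over L1,L3,L4,L5:
L1 α=1/2: [133/2, 21/2, 163/2]
L3 α=1/2: [205/4, 21/4, 327/4]
L4 α=5/6: [2165/24, 367/8, 2687/24]
L5 α=1/2: [6845/48, 1135/16, 5543/48]
rounded: [143, 71, 115]

query (1,2) [L1,L3,L4,L5] — begin 0,0,0
L1 α=1/2: [55, 73/2, 1/2]
L3 α=5/8: [615/8, 2039/16, 1353/16]
L4 α=5/7: [4475/28, 10519/56, 10953/56]
L5 α=1/6: [8737/56, 20033/112, 54821/336]
= [156, 179, 163]

query (1,2) [L1,L3,L4,L5,L6] — begin 0,0,0
L1 α=1/2: [55, 73/2, 1/2]
L3 α=5/8: [615/8, 2039/16, 1353/16]
L4 α=5/7: [4475/28, 10519/56, 10953/56]
L5 α=1/6: [8737/56, 20033/112, 54821/336]
L6 α=1/2: [12209/112, 37169/224, 116981/672]
→ [109, 166, 174]

at x=0,y=1 over L1,L3,L4,L5,L6:
+L1 (α=1/3) → [106/3, 9, 45]
+L3 (α=1/3) → [440/9, 60, 103/3]
+L4 (α=1/2) → [238/9, 117, 392/3]
+L5 (α=1/2) → [803/9, 135, 791/6]
+L6 (α=3/4) → [1603/18, 399/4, 1385/24]
rounded: [89, 100, 58]


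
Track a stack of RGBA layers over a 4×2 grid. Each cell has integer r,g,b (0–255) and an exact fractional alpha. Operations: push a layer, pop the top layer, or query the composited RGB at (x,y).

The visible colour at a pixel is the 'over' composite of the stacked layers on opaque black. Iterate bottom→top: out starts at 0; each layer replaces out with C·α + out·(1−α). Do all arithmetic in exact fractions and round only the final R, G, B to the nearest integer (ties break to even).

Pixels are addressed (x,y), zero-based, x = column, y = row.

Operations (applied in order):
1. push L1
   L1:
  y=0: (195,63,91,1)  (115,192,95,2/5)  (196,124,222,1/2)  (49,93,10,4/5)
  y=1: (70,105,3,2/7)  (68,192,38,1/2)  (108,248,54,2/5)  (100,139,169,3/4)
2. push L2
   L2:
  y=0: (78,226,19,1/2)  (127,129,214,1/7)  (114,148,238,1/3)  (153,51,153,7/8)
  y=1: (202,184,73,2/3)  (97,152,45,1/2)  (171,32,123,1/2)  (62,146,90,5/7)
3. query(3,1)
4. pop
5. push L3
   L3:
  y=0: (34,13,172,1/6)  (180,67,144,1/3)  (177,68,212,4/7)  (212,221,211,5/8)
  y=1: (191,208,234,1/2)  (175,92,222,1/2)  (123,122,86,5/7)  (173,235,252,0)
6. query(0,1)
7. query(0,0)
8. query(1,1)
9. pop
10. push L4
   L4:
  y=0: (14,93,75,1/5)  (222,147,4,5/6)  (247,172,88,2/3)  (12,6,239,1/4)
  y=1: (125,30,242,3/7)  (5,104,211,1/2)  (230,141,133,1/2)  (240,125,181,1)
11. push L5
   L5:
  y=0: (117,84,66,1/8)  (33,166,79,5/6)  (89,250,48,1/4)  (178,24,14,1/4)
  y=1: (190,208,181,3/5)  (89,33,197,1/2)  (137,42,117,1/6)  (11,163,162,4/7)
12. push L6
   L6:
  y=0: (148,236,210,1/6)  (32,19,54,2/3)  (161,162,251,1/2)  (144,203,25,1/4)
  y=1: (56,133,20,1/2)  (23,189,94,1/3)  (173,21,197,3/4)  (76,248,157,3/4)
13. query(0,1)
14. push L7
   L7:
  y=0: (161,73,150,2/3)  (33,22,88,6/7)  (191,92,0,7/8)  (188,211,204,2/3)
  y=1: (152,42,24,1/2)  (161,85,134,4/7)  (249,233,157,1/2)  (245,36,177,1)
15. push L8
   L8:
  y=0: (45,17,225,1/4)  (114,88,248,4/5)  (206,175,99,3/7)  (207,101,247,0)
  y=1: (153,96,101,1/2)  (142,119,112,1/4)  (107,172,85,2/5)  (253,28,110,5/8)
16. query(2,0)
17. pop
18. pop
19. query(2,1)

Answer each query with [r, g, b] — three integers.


at x=3,y=1 over L1,L2:
+L1 (α=3/4) → [75, 417/4, 507/4]
+L2 (α=5/7) → [460/7, 1877/14, 201/2]
→ [66, 134, 100]

at x=0,y=1 over L1,L3:
+L1 (α=2/7) → [20, 30, 6/7]
+L3 (α=1/2) → [211/2, 119, 822/7]
= [106, 119, 117]

(0,0) stack=L1,L3; from [0,0,0]:
+L1 (α=1) → [195, 63, 91]
+L3 (α=1/6) → [1009/6, 164/3, 209/2]
= [168, 55, 104]

query (1,1) [L1,L3] — begin 0,0,0
+L1 (α=1/2) → [34, 96, 19]
+L3 (α=1/2) → [209/2, 94, 241/2]
= [104, 94, 120]

(0,1) stack=L1,L4,L5,L6; from [0,0,0]:
L1 α=2/7: [20, 30, 6/7]
L4 α=3/7: [65, 30, 5106/49]
L5 α=3/5: [140, 684/5, 36819/245]
L6 α=1/2: [98, 1349/10, 41719/490]
→ [98, 135, 85]

query (2,0) [L1,L4,L5,L6,L7,L8] — begin 0,0,0
L1 α=1/2: [98, 62, 111]
L4 α=2/3: [592/3, 406/3, 287/3]
L5 α=1/4: [681/4, 164, 335/4]
L6 α=1/2: [1325/8, 163, 1339/8]
L7 α=7/8: [12021/64, 807/8, 1339/64]
L8 α=3/7: [21909/112, 1857/14, 6091/112]
= [196, 133, 54]

query (2,1) [L1,L4,L5,L6] — begin 0,0,0
L1 α=2/5: [216/5, 496/5, 108/5]
L4 α=1/2: [683/5, 1201/10, 773/10]
L5 α=1/6: [410/3, 1285/12, 1007/12]
L6 α=3/4: [1967/12, 2041/48, 8099/48]
→ [164, 43, 169]


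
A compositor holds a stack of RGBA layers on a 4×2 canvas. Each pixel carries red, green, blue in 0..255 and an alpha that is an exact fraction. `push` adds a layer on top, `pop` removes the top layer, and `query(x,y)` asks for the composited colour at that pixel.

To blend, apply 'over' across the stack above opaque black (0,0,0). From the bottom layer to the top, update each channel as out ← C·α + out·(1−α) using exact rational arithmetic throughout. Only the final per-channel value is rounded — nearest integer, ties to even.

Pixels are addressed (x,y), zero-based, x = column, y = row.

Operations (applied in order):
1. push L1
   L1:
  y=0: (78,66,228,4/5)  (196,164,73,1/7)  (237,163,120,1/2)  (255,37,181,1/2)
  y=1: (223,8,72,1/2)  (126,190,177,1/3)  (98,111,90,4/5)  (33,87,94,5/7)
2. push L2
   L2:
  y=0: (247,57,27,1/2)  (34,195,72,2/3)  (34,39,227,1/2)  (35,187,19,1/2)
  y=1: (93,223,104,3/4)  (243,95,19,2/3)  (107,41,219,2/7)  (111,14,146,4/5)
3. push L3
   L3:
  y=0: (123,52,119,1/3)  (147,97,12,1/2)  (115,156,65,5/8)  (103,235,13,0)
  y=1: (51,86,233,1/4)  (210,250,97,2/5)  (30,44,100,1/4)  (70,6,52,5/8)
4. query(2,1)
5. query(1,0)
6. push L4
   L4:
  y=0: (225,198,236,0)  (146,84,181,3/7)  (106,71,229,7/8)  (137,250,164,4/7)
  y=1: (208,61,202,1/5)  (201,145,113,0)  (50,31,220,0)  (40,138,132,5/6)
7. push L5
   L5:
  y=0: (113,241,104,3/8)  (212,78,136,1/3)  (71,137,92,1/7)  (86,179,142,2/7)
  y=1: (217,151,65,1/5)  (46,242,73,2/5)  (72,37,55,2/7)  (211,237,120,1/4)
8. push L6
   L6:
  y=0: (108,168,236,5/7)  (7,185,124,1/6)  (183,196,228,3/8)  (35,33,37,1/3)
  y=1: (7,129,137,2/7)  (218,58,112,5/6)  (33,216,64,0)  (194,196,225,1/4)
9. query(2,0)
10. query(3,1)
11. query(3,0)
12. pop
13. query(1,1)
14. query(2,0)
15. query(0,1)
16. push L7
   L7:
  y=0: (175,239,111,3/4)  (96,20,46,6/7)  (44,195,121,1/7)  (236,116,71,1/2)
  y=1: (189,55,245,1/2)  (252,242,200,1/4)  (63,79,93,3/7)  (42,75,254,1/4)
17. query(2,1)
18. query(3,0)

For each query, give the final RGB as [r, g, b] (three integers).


at x=2,y=1 over L1,L2,L3:
+L1 (α=4/5) → [392/5, 444/5, 72]
+L2 (α=2/7) → [606/7, 526/7, 114]
+L3 (α=1/4) → [507/7, 943/14, 221/2]
→ [72, 67, 110]

(1,0) stack=L1,L2,L3; from [0,0,0]:
+L1 (α=1/7) → [28, 164/7, 73/7]
+L2 (α=2/3) → [32, 2894/21, 1081/21]
+L3 (α=1/2) → [179/2, 4931/42, 1333/42]
= [90, 117, 32]

at x=2,y=0 over L1,L2,L3,L4,L5,L6:
L1 α=1/2: [237/2, 163/2, 60]
L2 α=1/2: [305/4, 241/4, 287/2]
L3 α=5/8: [3215/32, 3843/32, 1511/16]
L4 α=7/8: [26959/256, 19747/256, 27159/128]
L5 α=1/7: [89965/896, 76777/896, 87365/448]
L6 α=3/8: [941729/7168, 910733/7168, 743257/3584]
→ [131, 127, 207]

(3,1) stack=L1,L2,L3,L4,L5,L6; from [0,0,0]:
+L1 (α=5/7) → [165/7, 435/7, 470/7]
+L2 (α=4/5) → [3273/35, 827/35, 4558/35]
+L3 (α=5/8) → [22069/280, 3531/280, 11387/140]
+L4 (α=5/6) → [26023/560, 65577/560, 103787/840]
+L5 (α=1/4) → [196229/2240, 329451/2240, 137387/1120]
+L6 (α=1/4) → [1023247/8960, 1427393/8960, 664161/4480]
→ [114, 159, 148]

query (3,0) [L1,L2,L3,L4,L5,L6] — begin 0,0,0
L1 α=1/2: [255/2, 37/2, 181/2]
L2 α=1/2: [325/4, 411/4, 219/4]
L3 α=0: [325/4, 411/4, 219/4]
L4 α=4/7: [3167/28, 5233/28, 3281/28]
L5 α=2/7: [20651/196, 36189/196, 24357/196]
L6 α=1/3: [8027/98, 13141/98, 27983/294]
→ [82, 134, 95]

query (1,1) [L1,L2,L3,L4,L5] — begin 0,0,0
after L1 α=1/3: [42, 190/3, 59]
after L2 α=2/3: [176, 760/9, 97/3]
after L3 α=2/5: [948/5, 452/3, 291/5]
after L4 α=0: [948/5, 452/3, 291/5]
after L5 α=2/5: [3304/25, 936/5, 1603/25]
rounded: [132, 187, 64]

query (2,0) [L1,L2,L3,L4,L5] — begin 0,0,0
L1 α=1/2: [237/2, 163/2, 60]
L2 α=1/2: [305/4, 241/4, 287/2]
L3 α=5/8: [3215/32, 3843/32, 1511/16]
L4 α=7/8: [26959/256, 19747/256, 27159/128]
L5 α=1/7: [89965/896, 76777/896, 87365/448]
= [100, 86, 195]

at x=0,y=1 over L1,L2,L3,L4,L5:
after L1 α=1/2: [223/2, 4, 36]
after L2 α=3/4: [781/8, 673/4, 87]
after L3 α=1/4: [2751/32, 2363/16, 247/2]
after L4 α=1/5: [883/8, 2607/20, 696/5]
after L5 α=1/5: [1317/10, 3362/25, 3109/25]
= [132, 134, 124]

query (2,1) [L1,L2,L3,L4,L5,L7] — begin 0,0,0
L1 α=4/5: [392/5, 444/5, 72]
L2 α=2/7: [606/7, 526/7, 114]
L3 α=1/4: [507/7, 943/14, 221/2]
L4 α=0: [507/7, 943/14, 221/2]
L5 α=2/7: [3543/49, 5751/98, 1325/14]
L7 α=3/7: [23433/343, 23115/343, 4603/49]
rounded: [68, 67, 94]

at x=3,y=0 over L1,L2,L3,L4,L5,L7:
L1 α=1/2: [255/2, 37/2, 181/2]
L2 α=1/2: [325/4, 411/4, 219/4]
L3 α=0: [325/4, 411/4, 219/4]
L4 α=4/7: [3167/28, 5233/28, 3281/28]
L5 α=2/7: [20651/196, 36189/196, 24357/196]
L7 α=1/2: [66907/392, 58925/392, 38273/392]
rounded: [171, 150, 98]


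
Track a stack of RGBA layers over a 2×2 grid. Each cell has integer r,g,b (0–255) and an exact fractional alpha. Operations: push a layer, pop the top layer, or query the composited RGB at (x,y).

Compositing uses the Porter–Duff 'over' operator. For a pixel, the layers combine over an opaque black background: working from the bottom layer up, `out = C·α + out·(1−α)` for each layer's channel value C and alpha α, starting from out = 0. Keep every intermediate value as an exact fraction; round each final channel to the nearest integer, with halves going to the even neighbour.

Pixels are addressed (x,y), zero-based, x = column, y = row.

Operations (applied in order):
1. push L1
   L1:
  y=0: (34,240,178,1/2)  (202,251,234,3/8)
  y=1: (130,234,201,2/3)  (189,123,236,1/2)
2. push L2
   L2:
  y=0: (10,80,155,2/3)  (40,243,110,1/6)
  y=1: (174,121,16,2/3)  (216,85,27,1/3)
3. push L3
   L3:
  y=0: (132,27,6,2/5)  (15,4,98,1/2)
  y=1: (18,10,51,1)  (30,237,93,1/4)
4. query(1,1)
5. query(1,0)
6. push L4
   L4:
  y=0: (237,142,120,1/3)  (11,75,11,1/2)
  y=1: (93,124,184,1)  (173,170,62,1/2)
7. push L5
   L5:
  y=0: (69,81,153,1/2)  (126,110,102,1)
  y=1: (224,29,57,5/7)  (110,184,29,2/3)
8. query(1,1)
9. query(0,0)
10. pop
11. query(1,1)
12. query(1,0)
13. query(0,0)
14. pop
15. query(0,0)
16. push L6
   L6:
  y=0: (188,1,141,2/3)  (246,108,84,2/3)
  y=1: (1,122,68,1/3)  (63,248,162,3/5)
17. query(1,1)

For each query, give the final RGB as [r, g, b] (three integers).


(1,1) stack=L1,L2,L3; from [0,0,0]:
+L1 (α=1/2) → [189/2, 123/2, 118]
+L2 (α=1/3) → [135, 208/3, 263/3]
+L3 (α=1/4) → [435/4, 445/4, 89]
→ [109, 111, 89]

at x=1,y=0 over L1,L2,L3:
+L1 (α=3/8) → [303/4, 753/8, 351/4]
+L2 (α=1/6) → [1675/24, 1903/16, 2195/24]
+L3 (α=1/2) → [2035/48, 1967/32, 4547/48]
= [42, 61, 95]

query (1,1) [L1,L2,L3,L4,L5] — begin 0,0,0
+L1 (α=1/2) → [189/2, 123/2, 118]
+L2 (α=1/3) → [135, 208/3, 263/3]
+L3 (α=1/4) → [435/4, 445/4, 89]
+L4 (α=1/2) → [1127/8, 1125/8, 151/2]
+L5 (α=2/3) → [2887/24, 4069/24, 89/2]
= [120, 170, 44]

(0,0) stack=L1,L2,L3,L4,L5; from [0,0,0]:
after L1 α=1/2: [17, 120, 89]
after L2 α=2/3: [37/3, 280/3, 133]
after L3 α=2/5: [301/5, 334/5, 411/5]
after L4 α=1/3: [1787/15, 1378/15, 474/5]
after L5 α=1/2: [1411/15, 2593/30, 1239/10]
= [94, 86, 124]

(1,1) stack=L1,L2,L3,L4; from [0,0,0]:
+L1 (α=1/2) → [189/2, 123/2, 118]
+L2 (α=1/3) → [135, 208/3, 263/3]
+L3 (α=1/4) → [435/4, 445/4, 89]
+L4 (α=1/2) → [1127/8, 1125/8, 151/2]
→ [141, 141, 76]

(1,0) stack=L1,L2,L3,L4; from [0,0,0]:
+L1 (α=3/8) → [303/4, 753/8, 351/4]
+L2 (α=1/6) → [1675/24, 1903/16, 2195/24]
+L3 (α=1/2) → [2035/48, 1967/32, 4547/48]
+L4 (α=1/2) → [2563/96, 4367/64, 5075/96]
rounded: [27, 68, 53]

(0,0) stack=L1,L2,L3,L4; from [0,0,0]:
L1 α=1/2: [17, 120, 89]
L2 α=2/3: [37/3, 280/3, 133]
L3 α=2/5: [301/5, 334/5, 411/5]
L4 α=1/3: [1787/15, 1378/15, 474/5]
= [119, 92, 95]

query (0,0) [L1,L2,L3] — begin 0,0,0
L1 α=1/2: [17, 120, 89]
L2 α=2/3: [37/3, 280/3, 133]
L3 α=2/5: [301/5, 334/5, 411/5]
= [60, 67, 82]

(1,1) stack=L1,L2,L3,L6; from [0,0,0]:
L1 α=1/2: [189/2, 123/2, 118]
L2 α=1/3: [135, 208/3, 263/3]
L3 α=1/4: [435/4, 445/4, 89]
L6 α=3/5: [813/10, 1933/10, 664/5]
rounded: [81, 193, 133]


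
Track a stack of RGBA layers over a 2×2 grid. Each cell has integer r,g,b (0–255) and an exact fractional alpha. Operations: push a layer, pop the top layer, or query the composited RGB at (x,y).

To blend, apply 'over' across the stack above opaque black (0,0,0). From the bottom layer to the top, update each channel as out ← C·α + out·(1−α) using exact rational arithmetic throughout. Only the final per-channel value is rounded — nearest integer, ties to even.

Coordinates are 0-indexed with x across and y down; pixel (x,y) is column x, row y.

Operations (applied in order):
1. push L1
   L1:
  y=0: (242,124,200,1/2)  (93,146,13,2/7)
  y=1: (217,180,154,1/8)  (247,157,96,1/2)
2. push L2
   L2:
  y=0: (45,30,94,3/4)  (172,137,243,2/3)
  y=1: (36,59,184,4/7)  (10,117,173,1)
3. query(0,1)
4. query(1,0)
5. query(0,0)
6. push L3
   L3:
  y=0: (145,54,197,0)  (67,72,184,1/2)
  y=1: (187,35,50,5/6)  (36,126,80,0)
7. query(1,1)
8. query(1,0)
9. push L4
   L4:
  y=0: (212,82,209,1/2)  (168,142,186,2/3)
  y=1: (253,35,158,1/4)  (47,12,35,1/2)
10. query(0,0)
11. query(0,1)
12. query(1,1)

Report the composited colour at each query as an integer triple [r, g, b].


at x=0,y=1 over L1,L2:
+L1 (α=1/8) → [217/8, 45/2, 77/4]
+L2 (α=4/7) → [1803/56, 607/14, 3175/28]
= [32, 43, 113]

(1,0) stack=L1,L2; from [0,0,0]:
+L1 (α=2/7) → [186/7, 292/7, 26/7]
+L2 (α=2/3) → [2594/21, 2210/21, 3428/21]
rounded: [124, 105, 163]

(0,0) stack=L1,L2; from [0,0,0]:
+L1 (α=1/2) → [121, 62, 100]
+L2 (α=3/4) → [64, 38, 191/2]
= [64, 38, 96]

query (1,1) [L1,L2,L3] — begin 0,0,0
L1 α=1/2: [247/2, 157/2, 48]
L2 α=1: [10, 117, 173]
L3 α=0: [10, 117, 173]
→ [10, 117, 173]

at x=1,y=0 over L1,L2,L3:
after L1 α=2/7: [186/7, 292/7, 26/7]
after L2 α=2/3: [2594/21, 2210/21, 3428/21]
after L3 α=1/2: [4001/42, 1861/21, 3646/21]
= [95, 89, 174]

at x=0,y=0 over L1,L2,L3,L4:
after L1 α=1/2: [121, 62, 100]
after L2 α=3/4: [64, 38, 191/2]
after L3 α=0: [64, 38, 191/2]
after L4 α=1/2: [138, 60, 609/4]
rounded: [138, 60, 152]

(0,1) stack=L1,L2,L3,L4; from [0,0,0]:
after L1 α=1/8: [217/8, 45/2, 77/4]
after L2 α=4/7: [1803/56, 607/14, 3175/28]
after L3 α=5/6: [54163/336, 1019/28, 10175/168]
after L4 α=1/4: [82499/448, 4037/112, 19023/224]
= [184, 36, 85]

query (1,1) [L1,L2,L3,L4] — begin 0,0,0
+L1 (α=1/2) → [247/2, 157/2, 48]
+L2 (α=1) → [10, 117, 173]
+L3 (α=0) → [10, 117, 173]
+L4 (α=1/2) → [57/2, 129/2, 104]
rounded: [28, 64, 104]


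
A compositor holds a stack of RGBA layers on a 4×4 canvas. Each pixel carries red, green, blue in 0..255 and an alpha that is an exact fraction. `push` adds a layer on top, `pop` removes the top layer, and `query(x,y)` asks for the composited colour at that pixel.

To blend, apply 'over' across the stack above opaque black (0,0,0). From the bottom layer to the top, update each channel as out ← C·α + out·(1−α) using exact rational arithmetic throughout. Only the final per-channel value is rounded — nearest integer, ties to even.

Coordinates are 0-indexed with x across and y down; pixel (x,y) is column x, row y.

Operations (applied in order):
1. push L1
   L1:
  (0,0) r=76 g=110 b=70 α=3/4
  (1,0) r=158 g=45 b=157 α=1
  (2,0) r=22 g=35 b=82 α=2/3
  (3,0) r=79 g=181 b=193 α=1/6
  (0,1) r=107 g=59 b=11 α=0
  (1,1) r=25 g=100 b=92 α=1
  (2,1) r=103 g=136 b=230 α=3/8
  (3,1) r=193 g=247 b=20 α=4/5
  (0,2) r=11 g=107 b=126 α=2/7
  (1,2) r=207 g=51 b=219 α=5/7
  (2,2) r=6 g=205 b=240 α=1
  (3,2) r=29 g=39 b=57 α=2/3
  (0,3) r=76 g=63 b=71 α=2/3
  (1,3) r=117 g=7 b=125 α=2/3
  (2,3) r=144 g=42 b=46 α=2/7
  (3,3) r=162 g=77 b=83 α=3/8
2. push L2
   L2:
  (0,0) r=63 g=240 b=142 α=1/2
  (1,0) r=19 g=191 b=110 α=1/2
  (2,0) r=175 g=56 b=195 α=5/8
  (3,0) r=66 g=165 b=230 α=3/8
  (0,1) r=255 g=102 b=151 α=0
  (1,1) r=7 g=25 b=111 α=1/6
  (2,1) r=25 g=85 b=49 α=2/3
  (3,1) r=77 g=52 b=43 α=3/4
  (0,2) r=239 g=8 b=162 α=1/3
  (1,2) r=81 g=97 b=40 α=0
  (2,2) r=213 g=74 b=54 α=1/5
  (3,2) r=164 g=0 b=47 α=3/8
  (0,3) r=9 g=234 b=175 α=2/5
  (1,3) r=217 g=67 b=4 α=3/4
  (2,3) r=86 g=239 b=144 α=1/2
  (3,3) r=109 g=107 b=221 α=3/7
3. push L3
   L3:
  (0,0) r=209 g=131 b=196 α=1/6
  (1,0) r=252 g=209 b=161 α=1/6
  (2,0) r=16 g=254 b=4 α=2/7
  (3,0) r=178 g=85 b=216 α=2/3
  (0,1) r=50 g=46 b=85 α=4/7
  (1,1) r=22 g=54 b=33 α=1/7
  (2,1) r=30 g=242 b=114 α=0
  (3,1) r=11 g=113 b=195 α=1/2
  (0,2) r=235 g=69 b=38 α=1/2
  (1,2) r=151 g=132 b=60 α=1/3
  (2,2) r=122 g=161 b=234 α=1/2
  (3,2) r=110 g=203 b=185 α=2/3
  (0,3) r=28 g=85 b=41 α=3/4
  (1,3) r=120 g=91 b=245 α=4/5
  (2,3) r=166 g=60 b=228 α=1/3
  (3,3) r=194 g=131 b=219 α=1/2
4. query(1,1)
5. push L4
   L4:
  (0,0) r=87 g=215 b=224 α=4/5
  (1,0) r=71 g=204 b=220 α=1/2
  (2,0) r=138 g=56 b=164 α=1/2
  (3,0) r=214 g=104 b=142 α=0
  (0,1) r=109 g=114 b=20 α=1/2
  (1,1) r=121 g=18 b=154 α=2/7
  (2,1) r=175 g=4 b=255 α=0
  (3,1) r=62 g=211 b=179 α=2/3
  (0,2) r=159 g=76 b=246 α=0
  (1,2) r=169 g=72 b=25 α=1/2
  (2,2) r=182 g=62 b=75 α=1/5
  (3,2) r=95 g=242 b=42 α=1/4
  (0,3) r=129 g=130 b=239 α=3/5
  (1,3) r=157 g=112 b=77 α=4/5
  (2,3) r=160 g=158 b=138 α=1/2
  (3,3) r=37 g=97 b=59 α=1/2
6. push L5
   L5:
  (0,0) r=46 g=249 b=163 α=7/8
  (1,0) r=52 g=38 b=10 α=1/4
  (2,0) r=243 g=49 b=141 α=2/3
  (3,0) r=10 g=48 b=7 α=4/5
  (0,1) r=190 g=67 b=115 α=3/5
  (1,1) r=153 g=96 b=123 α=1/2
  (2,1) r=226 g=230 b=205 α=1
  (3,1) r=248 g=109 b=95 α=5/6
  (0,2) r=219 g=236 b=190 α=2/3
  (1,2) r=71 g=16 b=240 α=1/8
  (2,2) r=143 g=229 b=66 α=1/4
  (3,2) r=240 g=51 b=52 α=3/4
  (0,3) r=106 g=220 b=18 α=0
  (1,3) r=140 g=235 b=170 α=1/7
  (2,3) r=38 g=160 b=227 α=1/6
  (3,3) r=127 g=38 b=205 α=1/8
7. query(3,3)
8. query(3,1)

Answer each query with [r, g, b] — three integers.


at x=1,y=1 over L1,L2,L3:
after L1 α=1: [25, 100, 92]
after L2 α=1/6: [22, 175/2, 571/6]
after L3 α=1/7: [22, 579/7, 604/7]
rounded: [22, 83, 86]

at x=3,y=3 over L1,L2,L3,L4,L5:
after L1 α=3/8: [243/4, 231/8, 249/8]
after L2 α=3/7: [570/7, 873/14, 225/2]
after L3 α=1/2: [964/7, 2707/28, 663/4]
after L4 α=1/2: [1223/14, 5423/56, 899/8]
after L5 α=1/8: [1477/16, 5727/64, 7933/64]
→ [92, 89, 124]

(3,1) stack=L1,L2,L3,L4,L5; from [0,0,0]:
after L1 α=4/5: [772/5, 988/5, 16]
after L2 α=3/4: [1927/20, 442/5, 145/4]
after L3 α=1/2: [2147/40, 1007/10, 925/8]
after L4 α=2/3: [2369/40, 5227/30, 1263/8]
after L5 α=5/6: [17323/80, 21577/180, 5063/48]
rounded: [217, 120, 105]


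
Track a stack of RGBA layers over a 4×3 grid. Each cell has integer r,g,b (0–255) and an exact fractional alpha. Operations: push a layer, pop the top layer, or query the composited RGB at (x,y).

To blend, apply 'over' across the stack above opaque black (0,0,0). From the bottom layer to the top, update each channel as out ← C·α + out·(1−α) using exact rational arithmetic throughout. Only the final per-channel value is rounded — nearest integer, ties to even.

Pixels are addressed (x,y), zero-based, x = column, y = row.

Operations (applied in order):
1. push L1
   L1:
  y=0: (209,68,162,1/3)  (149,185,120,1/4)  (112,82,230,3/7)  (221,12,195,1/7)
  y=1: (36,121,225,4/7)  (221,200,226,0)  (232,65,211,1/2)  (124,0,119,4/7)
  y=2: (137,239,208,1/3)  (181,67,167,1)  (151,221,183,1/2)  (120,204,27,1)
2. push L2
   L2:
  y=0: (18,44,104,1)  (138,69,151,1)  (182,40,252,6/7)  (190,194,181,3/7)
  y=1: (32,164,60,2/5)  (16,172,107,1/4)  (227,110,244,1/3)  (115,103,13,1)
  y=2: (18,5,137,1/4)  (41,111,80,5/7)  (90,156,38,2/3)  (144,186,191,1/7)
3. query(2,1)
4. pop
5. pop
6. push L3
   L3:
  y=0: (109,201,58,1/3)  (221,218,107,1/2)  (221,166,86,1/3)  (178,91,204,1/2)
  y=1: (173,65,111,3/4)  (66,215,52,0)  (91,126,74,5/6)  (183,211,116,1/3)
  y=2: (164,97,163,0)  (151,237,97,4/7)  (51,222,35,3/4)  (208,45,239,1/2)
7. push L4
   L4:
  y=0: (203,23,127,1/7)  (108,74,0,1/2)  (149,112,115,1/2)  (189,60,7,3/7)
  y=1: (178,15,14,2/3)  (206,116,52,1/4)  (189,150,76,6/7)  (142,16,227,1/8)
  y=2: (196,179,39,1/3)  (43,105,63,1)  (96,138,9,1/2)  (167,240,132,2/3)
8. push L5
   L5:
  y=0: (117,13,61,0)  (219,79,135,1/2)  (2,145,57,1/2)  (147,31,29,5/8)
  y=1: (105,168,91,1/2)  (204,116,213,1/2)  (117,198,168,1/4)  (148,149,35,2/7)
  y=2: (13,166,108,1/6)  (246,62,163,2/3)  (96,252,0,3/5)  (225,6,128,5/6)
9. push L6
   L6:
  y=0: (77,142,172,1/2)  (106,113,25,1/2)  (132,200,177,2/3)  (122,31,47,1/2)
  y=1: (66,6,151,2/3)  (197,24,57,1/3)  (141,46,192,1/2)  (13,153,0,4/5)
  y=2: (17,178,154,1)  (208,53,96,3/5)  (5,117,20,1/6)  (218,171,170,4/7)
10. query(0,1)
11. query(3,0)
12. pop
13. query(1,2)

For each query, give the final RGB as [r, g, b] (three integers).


(2,1) stack=L1,L2; from [0,0,0]:
+L1 (α=1/2) → [116, 65/2, 211/2]
+L2 (α=1/3) → [153, 175/3, 455/3]
= [153, 58, 152]

query (0,1) [L3,L4,L5,L6] — begin 0,0,0
after L3 α=3/4: [519/4, 195/4, 333/4]
after L4 α=2/3: [1943/12, 105/4, 445/12]
after L5 α=1/2: [3203/24, 777/8, 1537/24]
after L6 α=2/3: [6371/72, 291/8, 8785/72]
rounded: [88, 36, 122]

(3,0) stack=L3,L4,L5,L6; from [0,0,0]:
+L3 (α=1/2) → [89, 91/2, 102]
+L4 (α=3/7) → [923/7, 362/7, 429/7]
+L5 (α=5/8) → [3957/28, 2171/56, 1151/28]
+L6 (α=1/2) → [7373/56, 3907/112, 2467/56]
→ [132, 35, 44]

(1,2) stack=L3,L4,L5; from [0,0,0]:
L3 α=4/7: [604/7, 948/7, 388/7]
L4 α=1: [43, 105, 63]
L5 α=2/3: [535/3, 229/3, 389/3]
→ [178, 76, 130]


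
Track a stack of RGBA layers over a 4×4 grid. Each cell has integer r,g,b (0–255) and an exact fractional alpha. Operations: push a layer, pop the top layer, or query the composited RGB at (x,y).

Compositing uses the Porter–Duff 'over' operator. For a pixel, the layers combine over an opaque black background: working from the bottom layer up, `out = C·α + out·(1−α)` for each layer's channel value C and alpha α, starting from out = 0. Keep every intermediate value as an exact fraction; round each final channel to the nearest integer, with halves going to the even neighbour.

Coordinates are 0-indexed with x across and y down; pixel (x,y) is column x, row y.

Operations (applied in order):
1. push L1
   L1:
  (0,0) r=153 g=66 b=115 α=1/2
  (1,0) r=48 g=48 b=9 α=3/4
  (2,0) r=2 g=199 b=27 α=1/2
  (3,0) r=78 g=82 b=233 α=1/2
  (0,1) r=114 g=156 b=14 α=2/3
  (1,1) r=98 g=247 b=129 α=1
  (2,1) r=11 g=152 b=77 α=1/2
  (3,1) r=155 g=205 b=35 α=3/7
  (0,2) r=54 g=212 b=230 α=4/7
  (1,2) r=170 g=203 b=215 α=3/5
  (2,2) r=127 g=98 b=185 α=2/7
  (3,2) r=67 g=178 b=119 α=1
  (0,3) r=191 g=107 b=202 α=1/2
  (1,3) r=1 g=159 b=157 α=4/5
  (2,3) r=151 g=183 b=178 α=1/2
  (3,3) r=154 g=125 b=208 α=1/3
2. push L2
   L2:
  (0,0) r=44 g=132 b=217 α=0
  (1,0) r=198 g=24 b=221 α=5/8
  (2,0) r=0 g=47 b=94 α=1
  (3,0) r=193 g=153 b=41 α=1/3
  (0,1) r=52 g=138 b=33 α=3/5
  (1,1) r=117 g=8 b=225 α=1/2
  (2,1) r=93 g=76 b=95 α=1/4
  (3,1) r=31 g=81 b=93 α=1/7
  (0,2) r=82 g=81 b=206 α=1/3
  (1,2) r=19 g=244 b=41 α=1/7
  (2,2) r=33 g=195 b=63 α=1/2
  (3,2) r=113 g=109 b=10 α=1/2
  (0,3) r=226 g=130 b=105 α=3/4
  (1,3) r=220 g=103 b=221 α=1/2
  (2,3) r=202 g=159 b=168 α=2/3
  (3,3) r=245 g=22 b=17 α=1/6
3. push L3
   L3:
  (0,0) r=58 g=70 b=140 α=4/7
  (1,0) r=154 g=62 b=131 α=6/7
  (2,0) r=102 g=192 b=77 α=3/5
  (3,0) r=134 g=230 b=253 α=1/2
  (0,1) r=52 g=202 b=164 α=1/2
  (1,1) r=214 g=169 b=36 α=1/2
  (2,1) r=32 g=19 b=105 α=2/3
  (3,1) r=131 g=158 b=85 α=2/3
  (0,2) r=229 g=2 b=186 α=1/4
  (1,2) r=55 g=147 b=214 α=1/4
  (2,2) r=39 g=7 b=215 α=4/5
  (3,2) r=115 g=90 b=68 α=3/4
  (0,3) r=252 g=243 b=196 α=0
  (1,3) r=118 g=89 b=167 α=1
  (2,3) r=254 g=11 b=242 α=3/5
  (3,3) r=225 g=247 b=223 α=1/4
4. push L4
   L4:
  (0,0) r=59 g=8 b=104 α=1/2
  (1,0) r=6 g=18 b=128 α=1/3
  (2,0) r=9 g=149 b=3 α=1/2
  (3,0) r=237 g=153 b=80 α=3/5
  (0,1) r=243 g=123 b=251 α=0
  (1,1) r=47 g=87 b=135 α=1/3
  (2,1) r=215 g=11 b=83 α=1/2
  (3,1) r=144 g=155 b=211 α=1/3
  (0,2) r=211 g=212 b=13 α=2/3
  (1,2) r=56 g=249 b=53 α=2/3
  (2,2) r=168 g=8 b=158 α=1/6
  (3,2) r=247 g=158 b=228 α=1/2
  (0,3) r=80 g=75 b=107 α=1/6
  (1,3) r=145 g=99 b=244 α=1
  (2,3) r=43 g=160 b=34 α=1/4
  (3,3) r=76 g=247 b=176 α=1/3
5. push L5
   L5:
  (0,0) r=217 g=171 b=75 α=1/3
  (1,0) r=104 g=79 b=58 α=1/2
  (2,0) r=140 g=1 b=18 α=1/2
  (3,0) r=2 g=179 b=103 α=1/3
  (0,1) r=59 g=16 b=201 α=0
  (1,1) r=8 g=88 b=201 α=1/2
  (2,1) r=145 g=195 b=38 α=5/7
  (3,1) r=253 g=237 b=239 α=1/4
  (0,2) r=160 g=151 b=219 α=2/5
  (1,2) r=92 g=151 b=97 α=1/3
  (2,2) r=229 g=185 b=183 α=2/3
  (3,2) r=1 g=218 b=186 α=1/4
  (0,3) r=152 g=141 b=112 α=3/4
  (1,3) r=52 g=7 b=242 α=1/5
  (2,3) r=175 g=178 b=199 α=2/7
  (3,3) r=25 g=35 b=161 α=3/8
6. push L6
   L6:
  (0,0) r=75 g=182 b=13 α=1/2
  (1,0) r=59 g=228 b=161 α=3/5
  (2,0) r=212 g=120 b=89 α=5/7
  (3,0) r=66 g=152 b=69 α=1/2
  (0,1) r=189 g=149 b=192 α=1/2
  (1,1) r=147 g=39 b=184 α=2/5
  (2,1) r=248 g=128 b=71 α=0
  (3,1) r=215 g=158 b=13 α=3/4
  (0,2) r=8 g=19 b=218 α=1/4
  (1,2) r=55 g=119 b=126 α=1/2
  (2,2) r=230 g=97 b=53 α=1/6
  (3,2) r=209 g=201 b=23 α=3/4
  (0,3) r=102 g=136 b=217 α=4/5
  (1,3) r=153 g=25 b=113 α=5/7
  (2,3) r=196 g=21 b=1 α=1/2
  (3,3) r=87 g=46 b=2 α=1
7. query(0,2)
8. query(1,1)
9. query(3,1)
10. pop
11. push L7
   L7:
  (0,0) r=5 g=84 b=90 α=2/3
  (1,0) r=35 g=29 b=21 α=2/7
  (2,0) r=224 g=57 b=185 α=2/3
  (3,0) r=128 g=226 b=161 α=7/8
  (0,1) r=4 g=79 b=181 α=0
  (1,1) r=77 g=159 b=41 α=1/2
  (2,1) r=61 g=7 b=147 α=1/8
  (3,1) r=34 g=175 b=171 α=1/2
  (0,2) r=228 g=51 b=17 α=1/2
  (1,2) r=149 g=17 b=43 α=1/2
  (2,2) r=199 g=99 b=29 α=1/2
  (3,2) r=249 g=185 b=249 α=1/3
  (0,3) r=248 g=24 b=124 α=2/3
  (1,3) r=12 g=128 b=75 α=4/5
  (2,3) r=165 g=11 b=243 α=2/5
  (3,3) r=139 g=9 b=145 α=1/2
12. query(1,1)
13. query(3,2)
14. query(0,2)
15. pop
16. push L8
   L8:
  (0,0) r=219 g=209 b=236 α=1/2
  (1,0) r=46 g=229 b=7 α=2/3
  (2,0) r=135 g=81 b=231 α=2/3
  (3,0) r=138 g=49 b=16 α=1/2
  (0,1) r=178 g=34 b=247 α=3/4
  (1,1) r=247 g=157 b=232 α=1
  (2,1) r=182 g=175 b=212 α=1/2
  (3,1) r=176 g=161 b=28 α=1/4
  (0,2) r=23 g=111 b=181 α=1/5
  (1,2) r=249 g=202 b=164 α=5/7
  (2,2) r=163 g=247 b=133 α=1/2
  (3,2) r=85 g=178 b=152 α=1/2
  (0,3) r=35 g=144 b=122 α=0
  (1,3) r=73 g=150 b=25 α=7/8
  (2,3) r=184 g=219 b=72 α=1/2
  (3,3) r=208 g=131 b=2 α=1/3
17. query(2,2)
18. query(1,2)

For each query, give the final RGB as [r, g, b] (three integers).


(0,2) stack=L1,L2,L3,L4,L5,L6; from [0,0,0]:
after L1 α=4/7: [216/7, 848/7, 920/7]
after L2 α=1/3: [1006/21, 2263/21, 1094/7]
after L3 α=1/4: [2609/28, 2277/28, 1146/7]
after L4 α=2/3: [14425/84, 14149/84, 1328/21]
after L5 α=2/5: [4677/28, 4521/28, 4394/35]
after L6 α=1/4: [14255/112, 14095/112, 5203/35]
→ [127, 126, 149]

at x=1,y=1 over L1,L2,L3,L4,L5,L6:
+L1 (α=1) → [98, 247, 129]
+L2 (α=1/2) → [215/2, 255/2, 177]
+L3 (α=1/2) → [643/4, 593/4, 213/2]
+L4 (α=1/3) → [737/6, 767/6, 116]
+L5 (α=1/2) → [785/12, 1295/12, 317/2]
+L6 (α=2/5) → [1961/20, 1607/20, 1687/10]
rounded: [98, 80, 169]

at x=3,y=1 over L1,L2,L3,L4,L5,L6:
L1 α=3/7: [465/7, 615/7, 15]
L2 α=1/7: [3007/49, 4257/49, 183/7]
L3 α=2/3: [15845/147, 19741/147, 1373/21]
L4 α=1/3: [52858/441, 62267/441, 7177/63]
L5 α=1/4: [90049/588, 48553/294, 3049/21]
L6 α=3/4: [469309/2352, 187909/1176, 967/21]
rounded: [200, 160, 46]

at x=1,y=1 over L1,L2,L3,L4,L5,L7:
+L1 (α=1) → [98, 247, 129]
+L2 (α=1/2) → [215/2, 255/2, 177]
+L3 (α=1/2) → [643/4, 593/4, 213/2]
+L4 (α=1/3) → [737/6, 767/6, 116]
+L5 (α=1/2) → [785/12, 1295/12, 317/2]
+L7 (α=1/2) → [1709/24, 3203/24, 399/4]
= [71, 133, 100]

query (3,2) [L1,L2,L3,L4,L5,L7] — begin 0,0,0
after L1 α=1: [67, 178, 119]
after L2 α=1/2: [90, 287/2, 129/2]
after L3 α=3/4: [435/4, 827/8, 537/8]
after L4 α=1/2: [1423/8, 2091/16, 2361/16]
after L5 α=1/4: [4277/32, 9761/64, 10059/64]
after L7 α=1/3: [8261/48, 5227/32, 6009/32]
= [172, 163, 188]

query (0,2) [L1,L2,L3,L4,L5,L7] — begin 0,0,0
after L1 α=4/7: [216/7, 848/7, 920/7]
after L2 α=1/3: [1006/21, 2263/21, 1094/7]
after L3 α=1/4: [2609/28, 2277/28, 1146/7]
after L4 α=2/3: [14425/84, 14149/84, 1328/21]
after L5 α=2/5: [4677/28, 4521/28, 4394/35]
after L7 α=1/2: [11061/56, 5949/56, 4989/70]
→ [198, 106, 71]

(2,2) stack=L1,L2,L3,L4,L5,L8; from [0,0,0]:
L1 α=2/7: [254/7, 28, 370/7]
L2 α=1/2: [485/14, 223/2, 811/14]
L3 α=4/5: [2669/70, 279/10, 12851/70]
L4 α=1/6: [5021/84, 295/12, 5021/28]
L5 α=2/3: [43493/252, 4735/36, 15269/84]
L8 α=1/2: [84569/504, 13627/72, 26441/168]
= [168, 189, 157]

at x=1,y=2 over L1,L2,L3,L4,L5,L8:
+L1 (α=3/5) → [102, 609/5, 129]
+L2 (α=1/7) → [631/7, 4874/35, 815/7]
+L3 (α=1/4) → [1139/14, 19767/140, 3943/28]
+L4 (α=2/3) → [2707/42, 29829/140, 6911/84]
+L5 (α=1/3) → [4639/63, 40399/210, 10985/126]
+L8 (α=5/7) → [87713/441, 146449/735, 62645/441]
= [199, 199, 142]
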